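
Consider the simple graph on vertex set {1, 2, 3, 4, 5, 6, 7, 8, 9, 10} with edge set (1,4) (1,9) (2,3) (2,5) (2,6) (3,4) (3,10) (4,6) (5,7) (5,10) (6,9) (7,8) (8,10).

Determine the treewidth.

A width-2 tree decomposition is:
Bags: B1 = {1, 6, 9}  B2 = {1, 4, 6}  B3 = {2, 4, 6}  B4 = {2, 3, 4}  B5 = {2, 3, 5}  B6 = {3, 5, 10}  B7 = {5, 7, 10}  B8 = {7, 8, 10}
Tree: B1–B2, B2–B3, B3–B4, B4–B5, B5–B6, B6–B7, B7–B8
Each bag holds 3 vertices, so the decomposition has width 2, which upper-bounds the treewidth. For the lower bound, G contains the cycle 9–1–4–6–9, so G is not a forest; only forests have treewidth ≤ 1, hence tw(G) ≥ 2. Combining the bounds, tw(G) = 2.

2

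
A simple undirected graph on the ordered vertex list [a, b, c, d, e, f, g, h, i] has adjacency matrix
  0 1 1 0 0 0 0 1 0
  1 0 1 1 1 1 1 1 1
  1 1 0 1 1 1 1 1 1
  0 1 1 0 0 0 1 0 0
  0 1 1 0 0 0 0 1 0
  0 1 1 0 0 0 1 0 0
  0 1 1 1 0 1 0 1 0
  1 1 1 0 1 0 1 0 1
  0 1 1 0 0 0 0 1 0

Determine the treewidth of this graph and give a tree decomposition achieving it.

The largest bag has 4 vertices, giving width 3; this decomposition certifies tw(G) ≤ 3. Conversely, {b, c, d, g} is a clique of size 4, and the vertices of any clique must share a bag in every tree decomposition; so some bag has ≥ 4 vertices and tw(G) ≥ 3. The upper and lower bounds meet at 3, so that is the treewidth.

Treewidth 3.
One such decomposition:
Bags: B1 = {b, c, g, h}  B2 = {b, c, f, g}  B3 = {b, c, e, h}  B4 = {b, c, d, g}  B5 = {b, c, h, i}  B6 = {a, b, c, h}
Tree: B1–B2, B1–B3, B2–B4, B3–B5, B1–B6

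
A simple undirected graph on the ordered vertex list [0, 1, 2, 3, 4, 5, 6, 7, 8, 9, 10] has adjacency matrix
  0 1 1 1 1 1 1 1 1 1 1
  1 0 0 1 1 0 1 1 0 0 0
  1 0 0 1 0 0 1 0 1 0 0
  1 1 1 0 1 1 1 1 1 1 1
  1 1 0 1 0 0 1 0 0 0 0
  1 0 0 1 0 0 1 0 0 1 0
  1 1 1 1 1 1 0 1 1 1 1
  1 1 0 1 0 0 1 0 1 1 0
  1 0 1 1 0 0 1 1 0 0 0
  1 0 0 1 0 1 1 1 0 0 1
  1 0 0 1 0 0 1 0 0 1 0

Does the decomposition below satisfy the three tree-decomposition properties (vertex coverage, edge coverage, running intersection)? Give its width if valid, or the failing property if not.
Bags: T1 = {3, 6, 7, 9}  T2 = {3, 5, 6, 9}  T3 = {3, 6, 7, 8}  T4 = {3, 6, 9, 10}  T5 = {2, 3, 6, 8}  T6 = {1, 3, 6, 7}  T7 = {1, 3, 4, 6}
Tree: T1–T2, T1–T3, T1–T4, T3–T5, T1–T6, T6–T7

A tree decomposition must satisfy three properties: every vertex lies in some bag; for every edge, both endpoints lie together in some bag; and for every vertex, the bags containing it form a connected subtree. Here vertex 0 appears in no bag, so the decomposition is invalid.

No — vertex 0 appears in no bag.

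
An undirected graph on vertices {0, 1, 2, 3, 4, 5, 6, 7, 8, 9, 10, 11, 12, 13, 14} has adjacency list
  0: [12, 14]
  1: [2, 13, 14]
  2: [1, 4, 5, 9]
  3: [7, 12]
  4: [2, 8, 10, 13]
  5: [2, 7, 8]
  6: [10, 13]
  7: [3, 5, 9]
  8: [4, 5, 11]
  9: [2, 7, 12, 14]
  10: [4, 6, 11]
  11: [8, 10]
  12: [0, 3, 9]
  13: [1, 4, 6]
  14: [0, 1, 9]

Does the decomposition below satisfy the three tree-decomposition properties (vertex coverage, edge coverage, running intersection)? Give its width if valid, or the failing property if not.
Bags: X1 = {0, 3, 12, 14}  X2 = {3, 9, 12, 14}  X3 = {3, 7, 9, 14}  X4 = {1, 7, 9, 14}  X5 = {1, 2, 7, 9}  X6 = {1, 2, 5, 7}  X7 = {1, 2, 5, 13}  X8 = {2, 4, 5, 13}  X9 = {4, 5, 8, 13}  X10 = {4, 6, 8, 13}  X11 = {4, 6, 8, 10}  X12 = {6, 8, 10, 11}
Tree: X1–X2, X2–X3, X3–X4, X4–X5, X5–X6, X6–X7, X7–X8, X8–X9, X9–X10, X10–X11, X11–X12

Yes; width 3.

Checking the three conditions: (i) the bags cover all of {0, 1, 2, 3, 4, 5, 6, 7, 8, 9, 10, 11, 12, 13, 14}; (ii) for each edge, some bag contains both endpoints; (iii) the bags containing any fixed vertex form a subtree. All hold, so the decomposition is valid with width 4 − 1 = 3.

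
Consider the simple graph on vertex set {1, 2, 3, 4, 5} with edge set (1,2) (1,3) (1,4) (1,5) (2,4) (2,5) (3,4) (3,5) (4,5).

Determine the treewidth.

A width-3 tree decomposition is:
Bags: B1 = {1, 3, 4, 5}  B2 = {1, 2, 4, 5}
Tree: B1–B2
Every bag has size at most 4, so the width is 4 − 1 = 3 and tw(G) ≤ 3. For the lower bound, the 4 vertices {1, 2, 4, 5} are pairwise adjacent, and any tree decomposition puts a clique entirely inside one bag — forcing width ≥ 3. The upper and lower bounds meet at 3, so that is the treewidth.

3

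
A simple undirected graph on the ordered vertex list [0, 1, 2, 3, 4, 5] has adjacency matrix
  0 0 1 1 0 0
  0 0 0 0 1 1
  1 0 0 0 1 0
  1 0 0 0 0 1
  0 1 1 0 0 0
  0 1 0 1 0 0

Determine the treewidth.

2

A width-2 tree decomposition is:
Bags: B1 = {1, 4, 5}  B2 = {3, 4, 5}  B3 = {0, 3, 4}  B4 = {0, 2, 4}
Tree: B1–B2, B2–B3, B3–B4
Each bag holds 3 vertices, so the decomposition has width 2, which upper-bounds the treewidth. Since 4–1–5–3–0–2–4 is a cycle in G, G is not acyclic. Forests are exactly the graphs of treewidth ≤ 1, so tw(G) ≥ 2. The upper and lower bounds meet at 2, so that is the treewidth.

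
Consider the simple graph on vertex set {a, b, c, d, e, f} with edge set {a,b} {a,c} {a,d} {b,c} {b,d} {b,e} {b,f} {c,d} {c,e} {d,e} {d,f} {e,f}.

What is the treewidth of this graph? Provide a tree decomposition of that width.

Treewidth 3.
One optimal decomposition is:
Bags: B1 = {b, c, d, e}  B2 = {b, d, e, f}  B3 = {a, b, c, d}
Tree: B1–B2, B1–B3

Every bag has size at most 4, so the width is 4 − 1 = 3 and tw(G) ≤ 3. For the lower bound, the 4 vertices {b, c, d, e} are pairwise adjacent, and any tree decomposition puts a clique entirely inside one bag — forcing width ≥ 3. The upper and lower bounds meet at 3, so that is the treewidth.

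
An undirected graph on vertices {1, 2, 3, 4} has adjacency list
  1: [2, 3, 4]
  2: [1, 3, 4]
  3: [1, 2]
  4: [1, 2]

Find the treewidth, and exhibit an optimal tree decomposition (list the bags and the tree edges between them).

The largest bag has 3 vertices, giving width 2; this decomposition certifies tw(G) ≤ 2. For the lower bound, the 3 vertices {1, 2, 3} are pairwise adjacent, and any tree decomposition puts a clique entirely inside one bag — forcing width ≥ 2. The upper and lower bounds meet at 2, so that is the treewidth.

Treewidth 2.
One optimal decomposition is:
Bags: B1 = {1, 2, 3}  B2 = {1, 2, 4}
Tree: B1–B2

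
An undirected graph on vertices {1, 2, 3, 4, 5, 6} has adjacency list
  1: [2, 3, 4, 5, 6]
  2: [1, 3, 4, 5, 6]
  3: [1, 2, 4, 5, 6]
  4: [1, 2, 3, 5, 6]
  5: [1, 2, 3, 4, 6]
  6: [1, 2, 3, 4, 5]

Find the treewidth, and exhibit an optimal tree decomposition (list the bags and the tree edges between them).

Treewidth 5.
Bags: B1 = {1, 2, 3, 4, 5, 6}
Tree: (single bag)

A single bag containing all 6 vertices is trivially a valid decomposition of width 5. Conversely, {1, 2, 3, 4, 5, 6} is a clique of size 6, and the vertices of any clique must share a bag in every tree decomposition; so some bag has ≥ 6 vertices and tw(G) ≥ 5. The upper and lower bounds meet at 5, so that is the treewidth.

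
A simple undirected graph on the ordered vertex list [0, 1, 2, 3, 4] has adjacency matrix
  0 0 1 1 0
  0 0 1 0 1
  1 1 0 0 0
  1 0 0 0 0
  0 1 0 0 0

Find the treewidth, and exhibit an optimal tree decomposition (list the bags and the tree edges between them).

Treewidth 1.
One optimal decomposition is:
Bags: B1 = {0, 2}  B2 = {1, 2}  B3 = {1, 4}  B4 = {0, 3}
Tree: B1–B2, B2–B3, B1–B4

Each bag holds 2 vertices, so the decomposition has width 1, which upper-bounds the treewidth. G has an edge, so its treewidth is at least 1. Combining the bounds, tw(G) = 1.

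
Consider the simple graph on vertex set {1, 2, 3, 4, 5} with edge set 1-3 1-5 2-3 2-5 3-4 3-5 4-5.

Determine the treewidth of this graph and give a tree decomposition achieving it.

Treewidth 2.
Bags: B1 = {1, 3, 5}  B2 = {2, 3, 5}  B3 = {3, 4, 5}
Tree: B1–B2, B2–B3

Every bag has size at most 3, so the width is 3 − 1 = 2 and tw(G) ≤ 2. On the other hand G contains the 3-clique {1, 3, 5}. A clique must lie in a single bag of any decomposition, so no decomposition can have width below 2. Hence tw(G) = 2 exactly.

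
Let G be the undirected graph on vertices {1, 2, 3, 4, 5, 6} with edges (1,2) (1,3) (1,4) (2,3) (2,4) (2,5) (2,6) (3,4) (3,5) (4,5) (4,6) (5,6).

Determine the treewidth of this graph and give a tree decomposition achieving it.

Every bag has size at most 4, so the width is 4 − 1 = 3 and tw(G) ≤ 3. For the lower bound, the 4 vertices {1, 2, 3, 4} are pairwise adjacent, and any tree decomposition puts a clique entirely inside one bag — forcing width ≥ 3. Combining the bounds, tw(G) = 3.

Treewidth 3.
One such decomposition:
Bags: B1 = {2, 3, 4, 5}  B2 = {1, 2, 3, 4}  B3 = {2, 4, 5, 6}
Tree: B1–B2, B1–B3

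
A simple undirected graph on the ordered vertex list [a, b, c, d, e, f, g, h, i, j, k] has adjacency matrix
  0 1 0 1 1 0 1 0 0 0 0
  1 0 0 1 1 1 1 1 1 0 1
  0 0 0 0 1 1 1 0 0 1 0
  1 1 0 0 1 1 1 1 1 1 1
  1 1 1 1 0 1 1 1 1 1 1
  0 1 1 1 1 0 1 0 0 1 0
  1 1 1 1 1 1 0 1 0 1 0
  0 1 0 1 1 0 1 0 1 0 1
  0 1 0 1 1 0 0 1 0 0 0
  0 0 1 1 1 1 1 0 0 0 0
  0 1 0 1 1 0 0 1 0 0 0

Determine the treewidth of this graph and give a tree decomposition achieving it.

Every bag has size at most 5, so the width is 5 − 1 = 4 and tw(G) ≤ 4. Conversely, {d, e, f, g, j} is a clique of size 5, and the vertices of any clique must share a bag in every tree decomposition; so some bag has ≥ 5 vertices and tw(G) ≥ 4. Therefore the treewidth is 4.

Treewidth 4.
One optimal decomposition is:
Bags: B1 = {b, d, e, g, h}  B2 = {b, d, e, f, g}  B3 = {b, d, e, h, k}  B4 = {b, d, e, h, i}  B5 = {d, e, f, g, j}  B6 = {c, e, f, g, j}  B7 = {a, b, d, e, g}
Tree: B1–B2, B1–B3, B1–B4, B2–B5, B5–B6, B1–B7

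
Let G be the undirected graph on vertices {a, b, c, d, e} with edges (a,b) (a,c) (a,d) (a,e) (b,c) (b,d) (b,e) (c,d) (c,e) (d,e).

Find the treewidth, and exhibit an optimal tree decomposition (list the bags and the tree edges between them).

With just one bag of size 5, the width is 5 − 1 = 4, so tw(G) ≤ 4. On the other hand G contains the 5-clique {a, b, c, d, e}. A clique must lie in a single bag of any decomposition, so no decomposition can have width below 4. Hence tw(G) = 4 exactly.

Treewidth 4.
One such decomposition:
Bags: B1 = {a, b, c, d, e}
Tree: (single bag)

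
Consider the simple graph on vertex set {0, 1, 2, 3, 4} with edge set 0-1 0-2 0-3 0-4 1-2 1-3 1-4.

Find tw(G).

2

A width-2 tree decomposition is:
Bags: B1 = {0, 1, 3}  B2 = {0, 1, 4}  B3 = {0, 1, 2}
Tree: B1–B2, B2–B3
Every bag has size at most 3, so the width is 3 − 1 = 2 and tw(G) ≤ 2. For the lower bound, the 3 vertices {0, 1, 2} are pairwise adjacent, and any tree decomposition puts a clique entirely inside one bag — forcing width ≥ 2. Therefore the treewidth is 2.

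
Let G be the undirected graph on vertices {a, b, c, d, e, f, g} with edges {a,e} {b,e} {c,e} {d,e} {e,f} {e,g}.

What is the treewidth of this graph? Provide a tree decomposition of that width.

Treewidth 1.
One optimal decomposition is:
Bags: B1 = {d, e}  B2 = {e, f}  B3 = {b, e}  B4 = {c, e}  B5 = {a, e}  B6 = {e, g}
Tree: B1–B2, B2–B3, B1–B4, B1–B5, B4–B6

The largest bag has 2 vertices, giving width 1; this decomposition certifies tw(G) ≤ 1. G has an edge, so its treewidth is at least 1. Combining the bounds, tw(G) = 1.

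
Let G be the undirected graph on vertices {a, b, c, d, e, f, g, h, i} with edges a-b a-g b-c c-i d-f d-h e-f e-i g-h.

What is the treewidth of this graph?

2

A width-2 tree decomposition is:
Bags: B1 = {d, g, h}  B2 = {d, f, g}  B3 = {e, f, g}  B4 = {e, g, i}  B5 = {c, g, i}  B6 = {b, c, g}  B7 = {a, b, g}
Tree: B1–B2, B2–B3, B3–B4, B4–B5, B5–B6, B6–B7
Every bag has size at most 3, so the width is 3 − 1 = 2 and tw(G) ≤ 2. Since g–h–d–f–e–i–c–b–a–g is a cycle in G, G is not acyclic. Forests are exactly the graphs of treewidth ≤ 1, so tw(G) ≥ 2. Hence tw(G) = 2 exactly.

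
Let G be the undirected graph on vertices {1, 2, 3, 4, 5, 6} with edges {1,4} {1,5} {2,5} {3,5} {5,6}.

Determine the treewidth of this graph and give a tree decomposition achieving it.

Treewidth 1.
One such decomposition:
Bags: B1 = {5, 6}  B2 = {1, 5}  B3 = {2, 5}  B4 = {1, 4}  B5 = {3, 5}
Tree: B1–B2, B1–B3, B2–B4, B2–B5

Every bag has size at most 2, so the width is 2 − 1 = 1 and tw(G) ≤ 1. Any graph with an edge has treewidth ≥ 1, and G has the edge 5–6. The upper and lower bounds meet at 1, so that is the treewidth.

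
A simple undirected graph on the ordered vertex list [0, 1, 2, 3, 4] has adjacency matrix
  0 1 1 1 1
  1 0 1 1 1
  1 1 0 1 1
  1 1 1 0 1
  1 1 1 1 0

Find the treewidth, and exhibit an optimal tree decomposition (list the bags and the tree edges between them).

Treewidth 4.
One such decomposition:
Bags: B1 = {0, 1, 2, 3, 4}
Tree: (single bag)

With just one bag of size 5, the width is 5 − 1 = 4, so tw(G) ≤ 4. For the lower bound, the 5 vertices {0, 1, 2, 3, 4} are pairwise adjacent, and any tree decomposition puts a clique entirely inside one bag — forcing width ≥ 4. Hence tw(G) = 4 exactly.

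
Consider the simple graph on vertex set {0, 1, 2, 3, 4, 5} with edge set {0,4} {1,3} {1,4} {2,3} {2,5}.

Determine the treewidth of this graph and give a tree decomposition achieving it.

Every bag has size at most 2, so the width is 2 − 1 = 1 and tw(G) ≤ 1. Any graph with an edge has treewidth ≥ 1, and G has the edge 0–4. Combining the bounds, tw(G) = 1.

Treewidth 1.
Bags: B1 = {0, 4}  B2 = {1, 4}  B3 = {1, 3}  B4 = {2, 3}  B5 = {2, 5}
Tree: B1–B2, B2–B3, B3–B4, B4–B5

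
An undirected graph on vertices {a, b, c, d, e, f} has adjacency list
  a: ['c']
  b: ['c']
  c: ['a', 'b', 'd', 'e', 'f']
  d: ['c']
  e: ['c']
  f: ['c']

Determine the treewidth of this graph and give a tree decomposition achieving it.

Treewidth 1.
One optimal decomposition is:
Bags: B1 = {c, f}  B2 = {c, d}  B3 = {c, e}  B4 = {b, c}  B5 = {a, c}
Tree: B1–B2, B1–B3, B2–B4, B2–B5

The largest bag has 2 vertices, giving width 1; this decomposition certifies tw(G) ≤ 1. G has an edge, so its treewidth is at least 1. Hence tw(G) = 1 exactly.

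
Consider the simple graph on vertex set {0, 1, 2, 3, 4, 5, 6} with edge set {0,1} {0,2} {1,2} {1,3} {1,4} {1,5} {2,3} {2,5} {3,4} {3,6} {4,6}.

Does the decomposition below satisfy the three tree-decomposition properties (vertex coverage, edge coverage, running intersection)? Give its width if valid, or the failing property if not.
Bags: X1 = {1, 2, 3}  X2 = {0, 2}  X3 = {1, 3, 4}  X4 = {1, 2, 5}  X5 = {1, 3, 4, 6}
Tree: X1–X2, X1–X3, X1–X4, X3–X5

A tree decomposition must satisfy three properties: every vertex lies in some bag; for every edge, both endpoints lie together in some bag; and for every vertex, the bags containing it form a connected subtree. Here edge (1,0) lies in no bag, so the decomposition is invalid.

No — edge (1,0) lies in no bag.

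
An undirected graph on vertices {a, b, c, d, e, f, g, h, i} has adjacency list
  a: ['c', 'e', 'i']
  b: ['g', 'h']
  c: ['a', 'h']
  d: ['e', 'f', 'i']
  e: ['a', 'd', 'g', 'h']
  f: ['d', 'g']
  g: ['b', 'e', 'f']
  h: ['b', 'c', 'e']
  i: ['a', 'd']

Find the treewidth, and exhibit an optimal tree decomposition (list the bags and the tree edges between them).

The largest bag has 4 vertices, giving width 3; this decomposition certifies tw(G) ≤ 3. For the lower bound: the 4 vertex sets {b,c,h}, {g}, {e}, {a,d,f,i} are disjoint, each induces a connected subgraph, and every pair is joined by at least one edge of G. Contracting each set to a single vertex therefore yields K_{4} as a minor, and since treewidth is minor-monotone, tw(G) ≥ tw(K_{4}) = 3. Hence tw(G) = 3 exactly.

Treewidth 3.
One optimal decomposition is:
Bags: B1 = {b, c, g, h}  B2 = {c, e, g, h}  B3 = {a, c, e, g}  B4 = {a, e, f, g}  B5 = {a, d, e, f}  B6 = {a, d, f, i}
Tree: B1–B2, B2–B3, B3–B4, B4–B5, B5–B6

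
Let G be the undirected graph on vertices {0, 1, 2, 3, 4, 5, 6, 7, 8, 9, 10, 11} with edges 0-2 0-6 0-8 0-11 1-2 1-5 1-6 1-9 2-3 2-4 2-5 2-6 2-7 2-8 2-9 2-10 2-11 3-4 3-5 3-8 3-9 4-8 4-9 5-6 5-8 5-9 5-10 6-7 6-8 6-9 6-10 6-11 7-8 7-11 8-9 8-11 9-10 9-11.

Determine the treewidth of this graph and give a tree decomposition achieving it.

Each bag holds 5 vertices, so the decomposition has width 4, which upper-bounds the treewidth. For the lower bound, the 5 vertices {2, 3, 4, 8, 9} are pairwise adjacent, and any tree decomposition puts a clique entirely inside one bag — forcing width ≥ 4. Combining the bounds, tw(G) = 4.

Treewidth 4.
One such decomposition:
Bags: B1 = {2, 6, 8, 9, 11}  B2 = {2, 5, 6, 8, 9}  B3 = {2, 5, 6, 9, 10}  B4 = {2, 6, 7, 8, 11}  B5 = {0, 2, 6, 8, 11}  B6 = {2, 3, 5, 8, 9}  B7 = {2, 3, 4, 8, 9}  B8 = {1, 2, 5, 6, 9}
Tree: B1–B2, B2–B3, B1–B4, B1–B5, B2–B6, B6–B7, B3–B8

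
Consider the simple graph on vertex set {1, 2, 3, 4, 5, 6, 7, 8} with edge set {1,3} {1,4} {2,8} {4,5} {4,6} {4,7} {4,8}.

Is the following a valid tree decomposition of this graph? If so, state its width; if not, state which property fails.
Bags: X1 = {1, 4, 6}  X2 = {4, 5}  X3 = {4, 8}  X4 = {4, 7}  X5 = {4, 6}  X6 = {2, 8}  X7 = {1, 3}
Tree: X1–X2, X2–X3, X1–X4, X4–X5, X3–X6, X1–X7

No — bags containing vertex 6 are not connected in the tree.

A tree decomposition must satisfy three properties: every vertex lies in some bag; for every edge, both endpoints lie together in some bag; and for every vertex, the bags containing it form a connected subtree. Here bags containing vertex 6 are not connected in the tree, so the decomposition is invalid.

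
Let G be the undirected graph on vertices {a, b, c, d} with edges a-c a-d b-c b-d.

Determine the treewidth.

A width-2 tree decomposition is:
Bags: B1 = {b, c, d}  B2 = {a, c, d}
Tree: B1–B2
The largest bag has 3 vertices, giving width 2; this decomposition certifies tw(G) ≤ 2. The edges c–b–d–a–c form a cycle, so G is not a tree and its treewidth is at least 2. The upper and lower bounds meet at 2, so that is the treewidth.

2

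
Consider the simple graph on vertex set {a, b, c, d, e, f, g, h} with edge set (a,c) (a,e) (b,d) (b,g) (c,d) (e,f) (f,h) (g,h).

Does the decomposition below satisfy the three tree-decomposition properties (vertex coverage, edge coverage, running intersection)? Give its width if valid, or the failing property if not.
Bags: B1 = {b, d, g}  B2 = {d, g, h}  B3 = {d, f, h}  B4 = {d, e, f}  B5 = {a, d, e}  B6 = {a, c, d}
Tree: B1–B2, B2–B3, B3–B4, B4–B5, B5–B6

Every vertex of G appears in some bag (union = {a, b, c, d, e, f, g, h}); every edge is covered by a bag; and for each vertex v the set of bags containing v is connected in the bag tree. The decomposition is therefore valid. The largest bag has 3 vertices, so the width is 2.

Yes; width 2.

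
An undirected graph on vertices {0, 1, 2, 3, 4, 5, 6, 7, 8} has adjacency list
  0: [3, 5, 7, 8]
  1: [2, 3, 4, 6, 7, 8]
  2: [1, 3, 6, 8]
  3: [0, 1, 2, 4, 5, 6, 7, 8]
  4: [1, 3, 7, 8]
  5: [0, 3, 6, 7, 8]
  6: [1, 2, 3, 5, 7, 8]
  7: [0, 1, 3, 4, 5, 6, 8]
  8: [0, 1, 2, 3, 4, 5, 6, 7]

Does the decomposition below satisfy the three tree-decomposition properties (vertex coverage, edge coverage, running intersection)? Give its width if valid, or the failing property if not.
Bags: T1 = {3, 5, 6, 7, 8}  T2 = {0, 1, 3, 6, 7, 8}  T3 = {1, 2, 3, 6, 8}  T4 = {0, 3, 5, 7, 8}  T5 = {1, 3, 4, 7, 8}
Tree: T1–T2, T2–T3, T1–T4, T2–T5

No — bags containing vertex 0 are not connected in the tree.

A tree decomposition must satisfy three properties: every vertex lies in some bag; for every edge, both endpoints lie together in some bag; and for every vertex, the bags containing it form a connected subtree. Here bags containing vertex 0 are not connected in the tree, so the decomposition is invalid.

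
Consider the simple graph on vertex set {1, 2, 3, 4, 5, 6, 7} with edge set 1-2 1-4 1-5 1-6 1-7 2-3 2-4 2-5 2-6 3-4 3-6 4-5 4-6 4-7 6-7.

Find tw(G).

3

A width-3 tree decomposition is:
Bags: B1 = {1, 2, 4, 5}  B2 = {1, 2, 4, 6}  B3 = {1, 4, 6, 7}  B4 = {2, 3, 4, 6}
Tree: B1–B2, B2–B3, B2–B4
Every bag has size at most 4, so the width is 4 − 1 = 3 and tw(G) ≤ 3. Conversely, {1, 2, 4, 5} is a clique of size 4, and the vertices of any clique must share a bag in every tree decomposition; so some bag has ≥ 4 vertices and tw(G) ≥ 3. The upper and lower bounds meet at 3, so that is the treewidth.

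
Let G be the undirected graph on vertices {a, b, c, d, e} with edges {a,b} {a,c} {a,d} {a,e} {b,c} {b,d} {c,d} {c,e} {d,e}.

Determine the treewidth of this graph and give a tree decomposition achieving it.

Each bag holds 4 vertices, so the decomposition has width 3, which upper-bounds the treewidth. On the other hand G contains the 4-clique {a, c, d, e}. A clique must lie in a single bag of any decomposition, so no decomposition can have width below 3. Hence tw(G) = 3 exactly.

Treewidth 3.
Bags: B1 = {a, b, c, d}  B2 = {a, c, d, e}
Tree: B1–B2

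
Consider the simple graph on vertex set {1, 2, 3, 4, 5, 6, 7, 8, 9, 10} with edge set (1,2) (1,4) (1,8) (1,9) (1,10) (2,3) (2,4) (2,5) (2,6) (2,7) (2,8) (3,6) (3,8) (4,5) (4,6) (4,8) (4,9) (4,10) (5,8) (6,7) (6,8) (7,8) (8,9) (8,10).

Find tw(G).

A width-3 tree decomposition is:
Bags: B1 = {2, 4, 6, 8}  B2 = {1, 2, 4, 8}  B3 = {1, 4, 8, 9}  B4 = {2, 3, 6, 8}  B5 = {1, 4, 8, 10}  B6 = {2, 4, 5, 8}  B7 = {2, 6, 7, 8}
Tree: B1–B2, B2–B3, B1–B4, B2–B5, B1–B6, B4–B7
Each bag holds 4 vertices, so the decomposition has width 3, which upper-bounds the treewidth. Conversely, {1, 4, 8, 9} is a clique of size 4, and the vertices of any clique must share a bag in every tree decomposition; so some bag has ≥ 4 vertices and tw(G) ≥ 3. The upper and lower bounds meet at 3, so that is the treewidth.

3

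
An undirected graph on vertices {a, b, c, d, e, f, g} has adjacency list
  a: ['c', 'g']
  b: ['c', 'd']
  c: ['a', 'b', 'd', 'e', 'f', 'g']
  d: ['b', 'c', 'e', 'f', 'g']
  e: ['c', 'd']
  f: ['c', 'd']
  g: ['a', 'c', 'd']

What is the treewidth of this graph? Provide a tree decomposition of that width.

Each bag holds 3 vertices, so the decomposition has width 2, which upper-bounds the treewidth. For the lower bound, the 3 vertices {c, d, g} are pairwise adjacent, and any tree decomposition puts a clique entirely inside one bag — forcing width ≥ 2. The upper and lower bounds meet at 2, so that is the treewidth.

Treewidth 2.
One optimal decomposition is:
Bags: B1 = {c, d, f}  B2 = {b, c, d}  B3 = {c, d, e}  B4 = {c, d, g}  B5 = {a, c, g}
Tree: B1–B2, B1–B3, B2–B4, B4–B5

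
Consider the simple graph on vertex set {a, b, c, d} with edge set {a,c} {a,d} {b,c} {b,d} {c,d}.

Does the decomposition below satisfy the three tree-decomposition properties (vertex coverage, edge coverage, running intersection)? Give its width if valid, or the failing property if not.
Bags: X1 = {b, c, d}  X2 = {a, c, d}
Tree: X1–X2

Yes; width 2.

Vertex coverage: the bags together contain {a, b, c, d}, the full vertex set. Edge coverage: each edge of G has both endpoints in at least one bag. Running intersection: for every vertex, the bags containing it form a connected subtree. All three properties hold, so this is a valid tree decomposition of width max|bag| − 1 = 2, and hence tw(G) ≤ 2.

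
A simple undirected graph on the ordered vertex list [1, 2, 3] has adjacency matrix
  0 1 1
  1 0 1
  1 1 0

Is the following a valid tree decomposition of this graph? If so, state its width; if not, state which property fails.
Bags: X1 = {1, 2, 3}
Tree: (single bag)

Checking the three conditions: (i) the bags cover all of {1, 2, 3}; (ii) for each edge, some bag contains both endpoints; (iii) the bags containing any fixed vertex form a subtree. All hold, so the decomposition is valid with width 3 − 1 = 2.

Yes; width 2.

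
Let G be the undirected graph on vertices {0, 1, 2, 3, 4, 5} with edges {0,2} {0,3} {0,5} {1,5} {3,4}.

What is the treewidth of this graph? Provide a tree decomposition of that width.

Treewidth 1.
One optimal decomposition is:
Bags: B1 = {0, 5}  B2 = {0, 2}  B3 = {0, 3}  B4 = {3, 4}  B5 = {1, 5}
Tree: B1–B2, B2–B3, B3–B4, B1–B5

Every bag has size at most 2, so the width is 2 − 1 = 1 and tw(G) ≤ 1. G has an edge, so its treewidth is at least 1. Therefore the treewidth is 1.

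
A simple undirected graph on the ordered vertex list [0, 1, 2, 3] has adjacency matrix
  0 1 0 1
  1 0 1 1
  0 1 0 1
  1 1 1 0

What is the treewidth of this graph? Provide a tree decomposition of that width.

Treewidth 2.
One optimal decomposition is:
Bags: B1 = {1, 2, 3}  B2 = {0, 1, 3}
Tree: B1–B2

Each bag holds 3 vertices, so the decomposition has width 2, which upper-bounds the treewidth. On the other hand G contains the 3-clique {0, 1, 3}. A clique must lie in a single bag of any decomposition, so no decomposition can have width below 2. The upper and lower bounds meet at 2, so that is the treewidth.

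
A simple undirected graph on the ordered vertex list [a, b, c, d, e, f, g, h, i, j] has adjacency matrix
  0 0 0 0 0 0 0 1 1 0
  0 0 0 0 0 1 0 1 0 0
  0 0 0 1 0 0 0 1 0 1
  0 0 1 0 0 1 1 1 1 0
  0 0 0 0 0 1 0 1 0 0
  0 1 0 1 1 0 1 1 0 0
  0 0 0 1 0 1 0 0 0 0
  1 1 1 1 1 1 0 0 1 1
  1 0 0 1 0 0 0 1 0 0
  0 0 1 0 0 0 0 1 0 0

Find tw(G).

2

A width-2 tree decomposition is:
Bags: B1 = {d, f, h}  B2 = {b, f, h}  B3 = {c, d, h}  B4 = {e, f, h}  B5 = {d, h, i}  B6 = {c, h, j}  B7 = {a, h, i}  B8 = {d, f, g}
Tree: B1–B2, B1–B3, B1–B4, B3–B5, B3–B6, B5–B7, B1–B8
Each bag holds 3 vertices, so the decomposition has width 2, which upper-bounds the treewidth. Conversely, {d, f, g} is a clique of size 3, and the vertices of any clique must share a bag in every tree decomposition; so some bag has ≥ 3 vertices and tw(G) ≥ 2. Therefore the treewidth is 2.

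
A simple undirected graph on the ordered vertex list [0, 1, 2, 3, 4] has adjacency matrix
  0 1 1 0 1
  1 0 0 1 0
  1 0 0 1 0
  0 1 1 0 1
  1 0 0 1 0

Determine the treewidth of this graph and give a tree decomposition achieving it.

Every bag has size at most 3, so the width is 3 − 1 = 2 and tw(G) ≤ 2. Since 2–3–4–0–2 is a cycle in G, G is not acyclic. Forests are exactly the graphs of treewidth ≤ 1, so tw(G) ≥ 2. The upper and lower bounds meet at 2, so that is the treewidth.

Treewidth 2.
One such decomposition:
Bags: B1 = {0, 2, 3}  B2 = {0, 3, 4}  B3 = {0, 1, 3}
Tree: B1–B2, B2–B3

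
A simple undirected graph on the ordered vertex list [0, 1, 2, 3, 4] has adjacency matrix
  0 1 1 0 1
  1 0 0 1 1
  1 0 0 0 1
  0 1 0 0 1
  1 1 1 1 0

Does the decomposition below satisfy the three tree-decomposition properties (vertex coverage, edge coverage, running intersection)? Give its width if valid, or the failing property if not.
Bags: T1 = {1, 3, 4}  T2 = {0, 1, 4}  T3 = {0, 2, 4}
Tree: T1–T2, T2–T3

Every vertex of G appears in some bag (union = {0, 1, 2, 3, 4}); every edge is covered by a bag; and for each vertex v the set of bags containing v is connected in the bag tree. The decomposition is therefore valid. The largest bag has 3 vertices, so the width is 2.

Yes; width 2.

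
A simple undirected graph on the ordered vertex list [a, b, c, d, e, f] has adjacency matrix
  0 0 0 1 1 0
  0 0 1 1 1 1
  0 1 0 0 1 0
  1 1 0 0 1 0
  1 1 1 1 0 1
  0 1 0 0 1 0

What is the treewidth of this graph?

A width-2 tree decomposition is:
Bags: B1 = {b, c, e}  B2 = {b, e, f}  B3 = {b, d, e}  B4 = {a, d, e}
Tree: B1–B2, B1–B3, B3–B4
Every bag has size at most 3, so the width is 3 − 1 = 2 and tw(G) ≤ 2. Conversely, {a, d, e} is a clique of size 3, and the vertices of any clique must share a bag in every tree decomposition; so some bag has ≥ 3 vertices and tw(G) ≥ 2. Hence tw(G) = 2 exactly.

2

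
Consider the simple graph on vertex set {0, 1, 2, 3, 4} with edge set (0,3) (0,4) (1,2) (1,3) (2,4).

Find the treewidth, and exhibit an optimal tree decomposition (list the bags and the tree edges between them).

The largest bag has 3 vertices, giving width 2; this decomposition certifies tw(G) ≤ 2. Since 1–2–4–0–3–1 is a cycle in G, G is not acyclic. Forests are exactly the graphs of treewidth ≤ 1, so tw(G) ≥ 2. Combining the bounds, tw(G) = 2.

Treewidth 2.
One optimal decomposition is:
Bags: B1 = {1, 2, 4}  B2 = {0, 1, 4}  B3 = {0, 1, 3}
Tree: B1–B2, B2–B3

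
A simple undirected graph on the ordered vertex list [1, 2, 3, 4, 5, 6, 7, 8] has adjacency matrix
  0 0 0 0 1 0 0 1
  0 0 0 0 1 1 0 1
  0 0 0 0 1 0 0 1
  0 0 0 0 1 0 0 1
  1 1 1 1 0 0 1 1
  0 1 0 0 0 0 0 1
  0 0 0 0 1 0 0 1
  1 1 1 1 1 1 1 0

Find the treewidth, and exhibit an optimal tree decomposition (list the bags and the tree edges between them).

Each bag holds 3 vertices, so the decomposition has width 2, which upper-bounds the treewidth. Conversely, {1, 5, 8} is a clique of size 3, and the vertices of any clique must share a bag in every tree decomposition; so some bag has ≥ 3 vertices and tw(G) ≥ 2. Therefore the treewidth is 2.

Treewidth 2.
One such decomposition:
Bags: B1 = {2, 5, 8}  B2 = {4, 5, 8}  B3 = {3, 5, 8}  B4 = {1, 5, 8}  B5 = {2, 6, 8}  B6 = {5, 7, 8}
Tree: B1–B2, B1–B3, B1–B4, B1–B5, B4–B6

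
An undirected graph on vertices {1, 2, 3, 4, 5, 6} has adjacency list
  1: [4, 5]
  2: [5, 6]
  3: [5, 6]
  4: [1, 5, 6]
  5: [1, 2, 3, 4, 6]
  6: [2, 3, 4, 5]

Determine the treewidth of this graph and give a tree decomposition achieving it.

Treewidth 2.
One optimal decomposition is:
Bags: B1 = {3, 5, 6}  B2 = {4, 5, 6}  B3 = {2, 5, 6}  B4 = {1, 4, 5}
Tree: B1–B2, B2–B3, B2–B4

Each bag holds 3 vertices, so the decomposition has width 2, which upper-bounds the treewidth. On the other hand G contains the 3-clique {1, 4, 5}. A clique must lie in a single bag of any decomposition, so no decomposition can have width below 2. Hence tw(G) = 2 exactly.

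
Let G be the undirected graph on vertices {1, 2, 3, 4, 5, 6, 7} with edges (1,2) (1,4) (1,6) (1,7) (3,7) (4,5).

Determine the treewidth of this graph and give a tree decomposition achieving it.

Treewidth 1.
One such decomposition:
Bags: B1 = {1, 7}  B2 = {1, 2}  B3 = {3, 7}  B4 = {1, 4}  B5 = {4, 5}  B6 = {1, 6}
Tree: B1–B2, B1–B3, B2–B4, B4–B5, B2–B6

Each bag holds 2 vertices, so the decomposition has width 1, which upper-bounds the treewidth. Any graph with an edge has treewidth ≥ 1, and G has the edge 7–1. Therefore the treewidth is 1.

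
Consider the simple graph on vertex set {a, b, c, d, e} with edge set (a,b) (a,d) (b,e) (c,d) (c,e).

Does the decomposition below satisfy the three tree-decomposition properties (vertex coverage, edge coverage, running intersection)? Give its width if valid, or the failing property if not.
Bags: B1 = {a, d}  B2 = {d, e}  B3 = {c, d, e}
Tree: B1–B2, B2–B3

A tree decomposition must satisfy three properties: every vertex lies in some bag; for every edge, both endpoints lie together in some bag; and for every vertex, the bags containing it form a connected subtree. Here vertex b appears in no bag, so the decomposition is invalid.

No — vertex b appears in no bag.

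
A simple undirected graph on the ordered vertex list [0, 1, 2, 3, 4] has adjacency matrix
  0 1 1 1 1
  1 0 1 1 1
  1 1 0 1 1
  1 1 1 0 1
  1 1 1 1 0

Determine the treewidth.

4

A width-4 tree decomposition is:
Bags: B1 = {0, 1, 2, 3, 4}
Tree: (single bag)
With just one bag of size 5, the width is 5 − 1 = 4, so tw(G) ≤ 4. Conversely, {0, 1, 2, 3, 4} is a clique of size 5, and the vertices of any clique must share a bag in every tree decomposition; so some bag has ≥ 5 vertices and tw(G) ≥ 4. Therefore the treewidth is 4.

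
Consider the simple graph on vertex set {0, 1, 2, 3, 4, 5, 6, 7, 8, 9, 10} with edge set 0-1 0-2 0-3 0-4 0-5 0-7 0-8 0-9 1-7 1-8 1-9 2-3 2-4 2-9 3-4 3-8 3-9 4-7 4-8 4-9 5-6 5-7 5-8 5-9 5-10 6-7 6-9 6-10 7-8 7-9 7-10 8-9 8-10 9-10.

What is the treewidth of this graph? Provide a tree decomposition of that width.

The largest bag has 5 vertices, giving width 4; this decomposition certifies tw(G) ≤ 4. On the other hand G contains the 5-clique {0, 3, 4, 8, 9}. A clique must lie in a single bag of any decomposition, so no decomposition can have width below 4. Therefore the treewidth is 4.

Treewidth 4.
One optimal decomposition is:
Bags: B1 = {0, 3, 4, 8, 9}  B2 = {0, 4, 7, 8, 9}  B3 = {0, 2, 3, 4, 9}  B4 = {0, 5, 7, 8, 9}  B5 = {5, 7, 8, 9, 10}  B6 = {5, 6, 7, 9, 10}  B7 = {0, 1, 7, 8, 9}
Tree: B1–B2, B1–B3, B2–B4, B4–B5, B5–B6, B4–B7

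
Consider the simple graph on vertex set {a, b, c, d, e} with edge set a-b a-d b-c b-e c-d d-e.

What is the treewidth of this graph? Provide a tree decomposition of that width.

Treewidth 2.
Bags: B1 = {a, b, d}  B2 = {b, c, d}  B3 = {b, d, e}
Tree: B1–B2, B2–B3

The largest bag has 3 vertices, giving width 2; this decomposition certifies tw(G) ≤ 2. The edges b–a–d–c–b form a cycle, so G is not a tree and its treewidth is at least 2. The upper and lower bounds meet at 2, so that is the treewidth.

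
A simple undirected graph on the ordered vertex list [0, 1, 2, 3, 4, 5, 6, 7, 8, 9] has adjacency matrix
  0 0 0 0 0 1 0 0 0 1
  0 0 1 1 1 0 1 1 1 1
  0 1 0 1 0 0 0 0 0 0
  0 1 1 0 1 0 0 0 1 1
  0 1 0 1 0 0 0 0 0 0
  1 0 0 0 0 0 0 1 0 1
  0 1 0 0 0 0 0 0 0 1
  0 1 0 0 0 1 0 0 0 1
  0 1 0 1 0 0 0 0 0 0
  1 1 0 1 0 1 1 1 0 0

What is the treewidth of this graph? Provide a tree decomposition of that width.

The largest bag has 3 vertices, giving width 2; this decomposition certifies tw(G) ≤ 2. Conversely, {0, 5, 9} is a clique of size 3, and the vertices of any clique must share a bag in every tree decomposition; so some bag has ≥ 3 vertices and tw(G) ≥ 2. The upper and lower bounds meet at 2, so that is the treewidth.

Treewidth 2.
One such decomposition:
Bags: B1 = {1, 7, 9}  B2 = {5, 7, 9}  B3 = {1, 3, 9}  B4 = {0, 5, 9}  B5 = {1, 3, 8}  B6 = {1, 3, 4}  B7 = {1, 2, 3}  B8 = {1, 6, 9}
Tree: B1–B2, B1–B3, B2–B4, B3–B5, B5–B6, B6–B7, B1–B8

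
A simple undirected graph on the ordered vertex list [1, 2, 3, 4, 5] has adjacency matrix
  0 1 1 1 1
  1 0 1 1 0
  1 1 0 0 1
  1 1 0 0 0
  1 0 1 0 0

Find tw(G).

A width-2 tree decomposition is:
Bags: B1 = {1, 2, 4}  B2 = {1, 2, 3}  B3 = {1, 3, 5}
Tree: B1–B2, B2–B3
Every bag has size at most 3, so the width is 3 − 1 = 2 and tw(G) ≤ 2. On the other hand G contains the 3-clique {1, 2, 3}. A clique must lie in a single bag of any decomposition, so no decomposition can have width below 2. Combining the bounds, tw(G) = 2.

2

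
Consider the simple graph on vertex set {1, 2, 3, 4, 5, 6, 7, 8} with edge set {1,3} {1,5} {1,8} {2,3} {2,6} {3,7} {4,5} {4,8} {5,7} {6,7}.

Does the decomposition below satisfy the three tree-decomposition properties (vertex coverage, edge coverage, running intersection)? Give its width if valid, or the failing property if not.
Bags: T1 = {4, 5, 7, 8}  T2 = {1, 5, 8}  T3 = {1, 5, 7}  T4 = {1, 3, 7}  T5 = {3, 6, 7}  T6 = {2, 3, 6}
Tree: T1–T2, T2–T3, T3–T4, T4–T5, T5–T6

A tree decomposition must satisfy three properties: every vertex lies in some bag; for every edge, both endpoints lie together in some bag; and for every vertex, the bags containing it form a connected subtree. Here bags containing vertex 7 are not connected in the tree, so the decomposition is invalid.

No — bags containing vertex 7 are not connected in the tree.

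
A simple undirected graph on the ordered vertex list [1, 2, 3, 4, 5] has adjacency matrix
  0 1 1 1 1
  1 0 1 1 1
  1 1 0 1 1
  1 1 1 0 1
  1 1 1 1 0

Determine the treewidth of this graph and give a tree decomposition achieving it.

Treewidth 4.
One optimal decomposition is:
Bags: B1 = {1, 2, 3, 4, 5}
Tree: (single bag)

With just one bag of size 5, the width is 5 − 1 = 4, so tw(G) ≤ 4. On the other hand G contains the 5-clique {1, 2, 3, 4, 5}. A clique must lie in a single bag of any decomposition, so no decomposition can have width below 4. Combining the bounds, tw(G) = 4.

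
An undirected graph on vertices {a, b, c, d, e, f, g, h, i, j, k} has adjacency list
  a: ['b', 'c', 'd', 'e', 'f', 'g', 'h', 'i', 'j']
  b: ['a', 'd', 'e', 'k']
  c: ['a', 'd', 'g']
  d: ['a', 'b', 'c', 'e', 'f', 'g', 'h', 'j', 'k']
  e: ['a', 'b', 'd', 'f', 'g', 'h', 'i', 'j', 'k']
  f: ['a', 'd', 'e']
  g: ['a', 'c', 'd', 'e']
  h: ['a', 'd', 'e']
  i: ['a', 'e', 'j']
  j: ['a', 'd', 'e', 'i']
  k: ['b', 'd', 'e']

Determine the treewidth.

3

A width-3 tree decomposition is:
Bags: B1 = {a, d, e, h}  B2 = {a, b, d, e}  B3 = {a, d, e, g}  B4 = {a, d, e, f}  B5 = {a, d, e, j}  B6 = {a, c, d, g}  B7 = {a, e, i, j}  B8 = {b, d, e, k}
Tree: B1–B2, B2–B3, B1–B4, B3–B5, B3–B6, B5–B7, B2–B8
Every bag has size at most 4, so the width is 4 − 1 = 3 and tw(G) ≤ 3. On the other hand G contains the 4-clique {a, d, e, f}. A clique must lie in a single bag of any decomposition, so no decomposition can have width below 3. The upper and lower bounds meet at 3, so that is the treewidth.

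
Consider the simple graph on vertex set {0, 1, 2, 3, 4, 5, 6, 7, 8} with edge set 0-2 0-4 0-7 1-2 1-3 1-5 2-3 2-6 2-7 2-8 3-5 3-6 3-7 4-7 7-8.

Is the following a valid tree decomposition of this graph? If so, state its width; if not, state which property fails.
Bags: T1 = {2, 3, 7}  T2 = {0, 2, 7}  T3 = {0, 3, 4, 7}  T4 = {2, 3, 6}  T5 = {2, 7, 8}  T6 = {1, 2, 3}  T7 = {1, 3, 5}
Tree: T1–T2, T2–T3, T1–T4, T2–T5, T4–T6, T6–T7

No — bags containing vertex 3 are not connected in the tree.

A tree decomposition must satisfy three properties: every vertex lies in some bag; for every edge, both endpoints lie together in some bag; and for every vertex, the bags containing it form a connected subtree. Here bags containing vertex 3 are not connected in the tree, so the decomposition is invalid.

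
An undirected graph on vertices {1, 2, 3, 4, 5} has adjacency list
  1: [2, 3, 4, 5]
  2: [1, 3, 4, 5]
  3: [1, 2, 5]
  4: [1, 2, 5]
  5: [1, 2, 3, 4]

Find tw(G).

3

A width-3 tree decomposition is:
Bags: B1 = {1, 2, 4, 5}  B2 = {1, 2, 3, 5}
Tree: B1–B2
The largest bag has 4 vertices, giving width 3; this decomposition certifies tw(G) ≤ 3. Conversely, {1, 2, 3, 5} is a clique of size 4, and the vertices of any clique must share a bag in every tree decomposition; so some bag has ≥ 4 vertices and tw(G) ≥ 3. The upper and lower bounds meet at 3, so that is the treewidth.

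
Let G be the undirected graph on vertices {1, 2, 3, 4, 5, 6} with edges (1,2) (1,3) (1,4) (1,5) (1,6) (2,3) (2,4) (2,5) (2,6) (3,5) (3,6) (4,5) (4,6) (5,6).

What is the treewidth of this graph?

4

A width-4 tree decomposition is:
Bags: B1 = {1, 2, 4, 5, 6}  B2 = {1, 2, 3, 5, 6}
Tree: B1–B2
Each bag holds 5 vertices, so the decomposition has width 4, which upper-bounds the treewidth. For the lower bound, the 5 vertices {1, 2, 3, 5, 6} are pairwise adjacent, and any tree decomposition puts a clique entirely inside one bag — forcing width ≥ 4. Hence tw(G) = 4 exactly.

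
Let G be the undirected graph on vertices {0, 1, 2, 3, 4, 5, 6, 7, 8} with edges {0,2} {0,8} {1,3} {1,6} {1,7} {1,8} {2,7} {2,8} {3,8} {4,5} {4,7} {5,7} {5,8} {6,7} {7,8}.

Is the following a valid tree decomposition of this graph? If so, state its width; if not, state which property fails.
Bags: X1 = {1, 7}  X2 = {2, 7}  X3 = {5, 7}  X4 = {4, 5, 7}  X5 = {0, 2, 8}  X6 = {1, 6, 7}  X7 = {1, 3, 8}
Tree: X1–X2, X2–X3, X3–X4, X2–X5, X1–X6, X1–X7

A tree decomposition must satisfy three properties: every vertex lies in some bag; for every edge, both endpoints lie together in some bag; and for every vertex, the bags containing it form a connected subtree. Here edge (8,7) lies in no bag, so the decomposition is invalid.

No — edge (8,7) lies in no bag.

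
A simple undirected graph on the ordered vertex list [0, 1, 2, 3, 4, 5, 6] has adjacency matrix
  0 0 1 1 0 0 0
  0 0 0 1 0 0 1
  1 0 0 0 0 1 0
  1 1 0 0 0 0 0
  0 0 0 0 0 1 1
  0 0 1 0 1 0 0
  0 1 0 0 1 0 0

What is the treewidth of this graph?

A width-2 tree decomposition is:
Bags: B1 = {1, 3, 6}  B2 = {3, 4, 6}  B3 = {3, 4, 5}  B4 = {2, 3, 5}  B5 = {0, 2, 3}
Tree: B1–B2, B2–B3, B3–B4, B4–B5
The largest bag has 3 vertices, giving width 2; this decomposition certifies tw(G) ≤ 2. For the lower bound, G contains the cycle 3–1–6–4–5–2–0–3, so G is not a forest; only forests have treewidth ≤ 1, hence tw(G) ≥ 2. Combining the bounds, tw(G) = 2.

2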